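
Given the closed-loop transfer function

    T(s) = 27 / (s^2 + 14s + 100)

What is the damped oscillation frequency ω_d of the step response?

ω_d ≈ 7.141 rad/s

Comparing s^2 + 14s + 100 to s^2 + 2ζωₙs + ωₙ²: ωₙ = 10 rad/s and ζ = 14/(2·10) = 0.7.
ζωₙ = 14/2 = 7, so ω_d = ωₙ√(1−ζ²) = √(ωₙ² − (ζωₙ)²) = √(100 − 7²) = √51 ≈ 7.141 rad/s.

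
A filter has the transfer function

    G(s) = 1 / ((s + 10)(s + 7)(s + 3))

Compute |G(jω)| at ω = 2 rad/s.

Substitute s = j2: numerator = 1, denominator = 130 + j234.
|G(j2)| = |1| / |130 + j234| = 1 / 267.69 ≈ 0.003736.

|G(j2)| ≈ 0.003736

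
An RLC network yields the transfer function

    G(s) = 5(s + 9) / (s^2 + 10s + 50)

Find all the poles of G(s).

The poles are the roots of the denominator s^2 + 10s + 50 = 0.
Using the quadratic formula: s = (-10 ± √(-100))/2 = -5 ± 5j.

s = -5 + 5j, -5 - 5j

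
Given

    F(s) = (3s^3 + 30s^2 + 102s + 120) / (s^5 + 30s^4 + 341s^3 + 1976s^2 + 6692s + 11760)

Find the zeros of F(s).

s = -3 ± j, -4

Set the numerator to zero: 3s^3 + 30s^2 + 102s + 120 = 0, i.e. 3·(s^3 + 10s^2 + 34s + 40) = 0.
Factoring: (s^2 + 6s + 10)(s + 4) = 0.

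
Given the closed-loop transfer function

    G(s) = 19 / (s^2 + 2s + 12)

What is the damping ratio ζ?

ζ ≈ 0.2887

Compare the denominator to the standard form s^2 + 2ζωₙs + ωₙ².
ωₙ² = 12, so ωₙ = √12 ≈ 3.464 rad/s.
2ζωₙ = 2, so ζ = 2/(2·√12) ≈ 0.2887.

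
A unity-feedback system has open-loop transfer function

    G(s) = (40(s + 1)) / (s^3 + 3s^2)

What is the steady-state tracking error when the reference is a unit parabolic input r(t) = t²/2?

e_ss = 0.07500

G(s) has 2 poles at the origin.
This is a Type 2 system. Ka = lim_{s→0} s^2·G(s) = 40/3.
e_ss = 1/Ka = 1/(40/3) = 3/40 ≈ 0.07500.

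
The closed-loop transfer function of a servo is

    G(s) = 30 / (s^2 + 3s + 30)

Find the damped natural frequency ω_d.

Comparing s^2 + 3s + 30 to s^2 + 2ζωₙs + ωₙ²: ωₙ = √30 ≈ 5.477 rad/s and ζ = 3/(2·√30) ≈ 0.2739.
ζωₙ = 3/2 = 1.5, so ω_d = ωₙ√(1−ζ²) = √(ωₙ² − (ζωₙ)²) = √(30 − 1.5²) = √27.75 ≈ 5.268 rad/s.

ω_d ≈ 5.268 rad/s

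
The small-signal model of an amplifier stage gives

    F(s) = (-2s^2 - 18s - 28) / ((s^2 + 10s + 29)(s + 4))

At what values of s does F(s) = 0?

Set the numerator to zero: -2s^2 - 18s - 28 = 0, i.e. -2·(s^2 + 9s + 14) = 0.
Factoring: (s + 2)(s + 7) = 0.

s = -2, -7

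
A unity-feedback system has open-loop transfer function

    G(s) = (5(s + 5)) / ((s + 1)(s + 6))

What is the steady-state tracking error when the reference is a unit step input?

G(s) has no poles at the origin.
This is a Type 0 system. Kp = lim_{s→0} G(s) = 25/6.
e_ss = 1/(1 + Kp) = 1/(1 + 25/6) = 6/31 ≈ 0.1935.

e_ss = 0.1935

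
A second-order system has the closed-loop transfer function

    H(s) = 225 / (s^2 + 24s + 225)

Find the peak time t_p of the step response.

t_p ≈ 0.3491 s

Comparing s^2 + 24s + 225 to s^2 + 2ζωₙs + ωₙ²: ωₙ = 15 rad/s and ζ = 24/(2·15) = 0.8.
ζωₙ = 24/2 = 12, so ω_d = ωₙ√(1−ζ²) = √(ωₙ² − (ζωₙ)²) = √(225 − 12²) = √81 = 9 rad/s.
t_p = π/ω_d = π/9 ≈ 0.3491 s.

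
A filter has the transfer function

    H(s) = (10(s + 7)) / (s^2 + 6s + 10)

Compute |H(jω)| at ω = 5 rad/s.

Substitute s = j5: numerator = 70 + j50, denominator = -15 + j30.
|H(j5)| = |70 + j50| / |-15 + j30| = 86.023 / 33.541 ≈ 2.565.

|H(j5)| ≈ 2.565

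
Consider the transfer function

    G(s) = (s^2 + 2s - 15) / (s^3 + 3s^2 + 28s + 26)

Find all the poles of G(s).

The poles are the roots of the denominator s^3 + 3s^2 + 28s + 26 = 0.
Trying s = -1: the polynomial evaluates to 0, so (s + 1) is a factor.
Dividing out leaves s^2 + 2s + 26 = 0.
The quadratic formula then gives s = -1 ± 5j.

s = -1, -1 ± 5j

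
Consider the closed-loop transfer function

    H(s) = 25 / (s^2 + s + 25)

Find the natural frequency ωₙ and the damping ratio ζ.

Compare the denominator to the standard form s^2 + 2ζωₙs + ωₙ².
ωₙ² = 25, so ωₙ = 5 rad/s.
2ζωₙ = 1, so ζ = 1/(2·5) = 0.1.

ωₙ = 5 rad/s, ζ = 0.1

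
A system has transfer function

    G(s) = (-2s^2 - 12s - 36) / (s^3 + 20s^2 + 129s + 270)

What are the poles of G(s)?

The poles are the roots of the denominator s^3 + 20s^2 + 129s + 270 = 0.
Trying s = -9: the polynomial evaluates to 0, so (s + 9) is a factor.
Dividing out leaves s^2 + 11s + 30 = 0.
Factoring the quadratic: (s + 5)(s + 6) = 0.

s = -9, -5, -6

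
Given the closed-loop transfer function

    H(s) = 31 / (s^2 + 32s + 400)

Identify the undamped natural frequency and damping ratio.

Compare the denominator to the standard form s^2 + 2ζωₙs + ωₙ².
ωₙ² = 400, so ωₙ = 20 rad/s.
2ζωₙ = 32, so ζ = 32/(2·20) = 0.8.
With ζ = 0.8 the response is underdamped.

ωₙ = 20 rad/s, ζ = 0.8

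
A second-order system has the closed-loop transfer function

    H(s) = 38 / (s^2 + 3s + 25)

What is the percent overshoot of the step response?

%OS ≈ 37.2%

Comparing s^2 + 3s + 25 to s^2 + 2ζωₙs + ωₙ²: ωₙ = 5 rad/s and ζ = 3/(2·5) = 0.3.
%OS = 100·exp(−πζ/√(1−ζ²)) = 100·exp(−π·0.3/√(1−0.3²)) ≈ 37.2%.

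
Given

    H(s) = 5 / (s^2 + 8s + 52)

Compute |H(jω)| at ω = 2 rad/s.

|H(j2)| ≈ 0.09882

Substitute s = j2: numerator = 5, denominator = 48 + j16.
|H(j2)| = |5| / |48 + j16| = 5 / 50.596 ≈ 0.09882.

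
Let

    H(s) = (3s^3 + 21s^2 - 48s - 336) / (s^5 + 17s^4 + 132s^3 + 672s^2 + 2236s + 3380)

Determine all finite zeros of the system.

Set the numerator to zero: 3s^3 + 21s^2 - 48s - 336 = 0, i.e. 3·(s^3 + 7s^2 - 16s - 112) = 0.
Factoring: (s - 4)(s + 4)(s + 7) = 0.

s = 4, -4, -7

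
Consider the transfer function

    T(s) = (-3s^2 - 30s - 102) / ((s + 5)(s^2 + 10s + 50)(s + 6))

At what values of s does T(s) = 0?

Set the numerator to zero: -3s^2 - 30s - 102 = 0, i.e. -3·(s^2 + 10s + 34) = 0.
Factoring: (s^2 + 10s + 34) = 0.

s = -5 + 3j, -5 - 3j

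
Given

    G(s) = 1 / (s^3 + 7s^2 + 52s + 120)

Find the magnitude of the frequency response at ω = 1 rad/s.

|G(j1)| ≈ 0.008066

Substitute s = j1: numerator = 1, denominator = 113 + j51.
|G(j1)| = |1| / |113 + j51| = 1 / 123.98 ≈ 0.008066.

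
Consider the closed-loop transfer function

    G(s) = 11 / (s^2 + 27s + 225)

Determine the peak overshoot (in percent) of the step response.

%OS ≈ 0.152%

Comparing s^2 + 27s + 225 to s^2 + 2ζωₙs + ωₙ²: ωₙ = 15 rad/s and ζ = 27/(2·15) = 0.9.
%OS = 100·exp(−πζ/√(1−ζ²)) = 100·exp(−π·0.9/√(1−0.9²)) ≈ 0.152%.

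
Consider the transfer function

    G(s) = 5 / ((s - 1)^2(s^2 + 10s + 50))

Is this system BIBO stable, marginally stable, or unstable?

unstable

The poles can be read from the denominator factors: s = 1, -5 + 5j, -5 - 5j, 1.
Since the pole(s) at s = 1, 1 lie in the right half-plane, the system is unstable.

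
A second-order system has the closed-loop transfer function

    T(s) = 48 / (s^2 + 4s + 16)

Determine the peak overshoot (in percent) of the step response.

Comparing s^2 + 4s + 16 to s^2 + 2ζωₙs + ωₙ²: ωₙ = 4 rad/s and ζ = 4/(2·4) = 0.5.
%OS = 100·exp(−πζ/√(1−ζ²)) = 100·exp(−π·0.5/√(1−0.5²)) ≈ 16.3%.

%OS ≈ 16.3%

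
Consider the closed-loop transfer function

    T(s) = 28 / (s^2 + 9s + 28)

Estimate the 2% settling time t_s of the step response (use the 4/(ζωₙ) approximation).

t_s ≈ 0.8889 s

Comparing s^2 + 9s + 28 to s^2 + 2ζωₙs + ωₙ²: ωₙ = √28 ≈ 5.292 rad/s and ζ = 9/(2·√28) ≈ 0.8504.
ζωₙ = 9/2 = 4.5, so t_s ≈ 4/(ζωₙ) = 4/4.5 ≈ 0.8889 s.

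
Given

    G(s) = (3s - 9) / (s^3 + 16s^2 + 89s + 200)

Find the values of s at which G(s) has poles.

The poles are the roots of the denominator s^3 + 16s^2 + 89s + 200 = 0.
Trying s = -8: the polynomial evaluates to 0, so (s + 8) is a factor.
Dividing out leaves s^2 + 8s + 25 = 0.
The quadratic formula then gives s = -4 ± 3j.

s = -4 + 3j, -4 - 3j, -8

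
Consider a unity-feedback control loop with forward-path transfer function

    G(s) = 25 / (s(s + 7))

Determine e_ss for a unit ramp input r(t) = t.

e_ss = 0.2800

G(s) has one pole at the origin.
This is a Type 1 system. Kv = lim_{s→0} s·G(s) = 25/7.
e_ss = 1/Kv = 1/(25/7) = 7/25 ≈ 0.2800.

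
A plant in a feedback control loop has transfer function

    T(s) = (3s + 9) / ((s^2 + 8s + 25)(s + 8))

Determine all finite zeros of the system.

Set the numerator to zero: 3s + 9 = 0, i.e. 3·(s + 3) = 0.
So s = -3.

s = -3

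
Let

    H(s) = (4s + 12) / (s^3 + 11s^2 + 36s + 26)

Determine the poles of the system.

The poles are the roots of the denominator s^3 + 11s^2 + 36s + 26 = 0.
Trying s = -1: the polynomial evaluates to 0, so (s + 1) is a factor.
Dividing out leaves s^2 + 10s + 26 = 0.
The quadratic formula then gives s = -5 ± 1j.

s = -5 + j, -5 - j, -1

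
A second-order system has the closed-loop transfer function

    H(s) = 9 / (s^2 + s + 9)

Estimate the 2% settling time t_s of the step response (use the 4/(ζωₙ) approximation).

Comparing s^2 + s + 9 to s^2 + 2ζωₙs + ωₙ²: ωₙ = 3 rad/s and ζ = 1/(2·3) ≈ 0.1667.
ζωₙ = 1/2 = 0.5, so t_s ≈ 4/(ζωₙ) = 4/0.5 = 8 s.

t_s ≈ 8 s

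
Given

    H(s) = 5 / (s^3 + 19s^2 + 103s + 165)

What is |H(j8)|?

Substitute s = j8: numerator = 5, denominator = -1051 + j312.
|H(j8)| = |5| / |-1051 + j312| = 5 / 1096.3 ≈ 0.004561.

|H(j8)| ≈ 0.004561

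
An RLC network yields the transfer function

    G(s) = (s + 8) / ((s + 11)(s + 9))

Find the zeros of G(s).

s = -8

Set the numerator to zero: s + 8 = 0.
So s = -8.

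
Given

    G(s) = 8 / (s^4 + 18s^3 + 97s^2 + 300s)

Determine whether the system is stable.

The denominator s^4 + 18s^3 + 97s^2 + 300s factors as s(s^2 + 6s + 25)(s + 12), giving poles at s = 0, -3 + 4j, -3 - 4j, -12.
Since the simple pole(s) at s = 0 lie on the jω-axis with none in the right half-plane, the system is marginally stable.

marginally stable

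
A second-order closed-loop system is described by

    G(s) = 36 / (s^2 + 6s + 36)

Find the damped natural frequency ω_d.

ω_d ≈ 5.196 rad/s

Comparing s^2 + 6s + 36 to s^2 + 2ζωₙs + ωₙ²: ωₙ = 6 rad/s and ζ = 6/(2·6) = 0.5.
ζωₙ = 6/2 = 3, so ω_d = ωₙ√(1−ζ²) = √(ωₙ² − (ζωₙ)²) = √(36 − 3²) = √27 ≈ 5.196 rad/s.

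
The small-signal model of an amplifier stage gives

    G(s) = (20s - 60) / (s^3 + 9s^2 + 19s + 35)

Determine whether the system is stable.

The denominator s^3 + 9s^2 + 19s + 35 factors as (s^2 + 2s + 5)(s + 7), giving poles at s = -1 ± 2j, -7.
Since all poles lie strictly in the left half-plane, the system is stable.

stable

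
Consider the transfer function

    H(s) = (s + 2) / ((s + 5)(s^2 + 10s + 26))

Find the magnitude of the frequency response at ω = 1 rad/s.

Substitute s = j1: numerator = 2 + j1, denominator = 115 + j75.
|H(j1)| = |2 + j1| / |115 + j75| = 2.2361 / 137.30 ≈ 0.01629.

|H(j1)| ≈ 0.01629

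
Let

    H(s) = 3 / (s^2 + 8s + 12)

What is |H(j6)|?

|H(j6)| ≈ 0.05590

Substitute s = j6: numerator = 3, denominator = -24 + j48.
|H(j6)| = |3| / |-24 + j48| = 3 / 53.666 ≈ 0.05590.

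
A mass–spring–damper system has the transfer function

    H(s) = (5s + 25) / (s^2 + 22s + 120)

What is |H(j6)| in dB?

Substitute s = j6: numerator = 25 + j30, denominator = 84 + j132.
|H(j6)| = |25 + j30| / |84 + j132| = 39.051 / 156.46 ≈ 0.2496.
In decibels: 20·log₁₀(0.2496) ≈ -12.1 dB.

|H(j6)|_dB ≈ -12.1 dB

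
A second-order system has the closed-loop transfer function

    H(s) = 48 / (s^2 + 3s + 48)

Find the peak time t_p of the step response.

Comparing s^2 + 3s + 48 to s^2 + 2ζωₙs + ωₙ²: ωₙ = √48 ≈ 6.928 rad/s and ζ = 3/(2·√48) ≈ 0.2165.
ζωₙ = 3/2 = 1.5, so ω_d = ωₙ√(1−ζ²) = √(ωₙ² − (ζωₙ)²) = √(48 − 1.5²) = √45.75 ≈ 6.764 rad/s.
t_p = π/ω_d = π/6.764 ≈ 0.4645 s.

t_p ≈ 0.4645 s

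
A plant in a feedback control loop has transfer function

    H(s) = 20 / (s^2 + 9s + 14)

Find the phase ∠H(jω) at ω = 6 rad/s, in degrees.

At s = j6: numerator = 20, denominator = -22 + j54.
∠H = ∠num − ∠den = 0° − (112.17°) = -112.2°.

∠H(j6) ≈ -112.2°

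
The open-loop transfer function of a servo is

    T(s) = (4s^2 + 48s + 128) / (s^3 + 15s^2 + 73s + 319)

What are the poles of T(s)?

The poles are the roots of the denominator s^3 + 15s^2 + 73s + 319 = 0.
Trying s = -11: the polynomial evaluates to 0, so (s + 11) is a factor.
Dividing out leaves s^2 + 4s + 29 = 0.
The quadratic formula then gives s = -2 ± 5j.

s = -2 + 5j, -2 - 5j, -11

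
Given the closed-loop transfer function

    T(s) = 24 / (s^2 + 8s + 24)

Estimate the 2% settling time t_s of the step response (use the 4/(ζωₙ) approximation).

Comparing s^2 + 8s + 24 to s^2 + 2ζωₙs + ωₙ²: ωₙ = √24 ≈ 4.899 rad/s and ζ = 8/(2·√24) ≈ 0.8165.
ζωₙ = 8/2 = 4, so t_s ≈ 4/(ζωₙ) = 4/4 = 1 s.

t_s ≈ 1 s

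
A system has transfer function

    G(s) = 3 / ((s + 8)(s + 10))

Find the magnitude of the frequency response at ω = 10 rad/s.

|G(j10)| ≈ 0.01656

Substitute s = j10: numerator = 3, denominator = -20 + j180.
|G(j10)| = |3| / |-20 + j180| = 3 / 181.11 ≈ 0.01656.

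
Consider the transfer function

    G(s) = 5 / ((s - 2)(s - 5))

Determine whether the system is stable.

unstable

The poles can be read from the denominator factors: s = 2, 5.
Since the pole(s) at s = 2, 5 lie in the right half-plane, the system is unstable.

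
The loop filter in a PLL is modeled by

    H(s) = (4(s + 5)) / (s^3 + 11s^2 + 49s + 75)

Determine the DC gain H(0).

H(0) = 4/15 ≈ 0.2667

Set s = 0: H(0) = (20) / (75) = 4/15.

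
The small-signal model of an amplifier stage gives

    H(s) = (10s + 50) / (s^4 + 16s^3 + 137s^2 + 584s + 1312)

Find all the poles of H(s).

The poles are the roots of the denominator s^4 + 16s^3 + 137s^2 + 584s + 1312 = 0.
No real roots exist; factor into two real quadratics: (s^2 + 8s + 32)(s^2 + 8s + 41) = 0.
Each quadratic gives a conjugate pair via the quadratic formula.

s = -4 + 4j, -4 - 4j, -4 + 5j, -4 - 5j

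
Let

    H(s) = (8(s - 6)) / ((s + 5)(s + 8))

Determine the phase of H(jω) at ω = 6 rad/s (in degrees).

At s = j6: numerator = -48 + j48, denominator = 4 + j78.
∠H = ∠num − ∠den = 135° − (87.064°) = 47.94°.

∠H(j6) ≈ 47.94°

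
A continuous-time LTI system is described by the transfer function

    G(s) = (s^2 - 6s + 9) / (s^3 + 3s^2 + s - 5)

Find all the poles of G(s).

The poles are the roots of the denominator s^3 + 3s^2 + s - 5 = 0.
Trying s = 1: the polynomial evaluates to 0, so (s - 1) is a factor.
Dividing out leaves s^2 + 4s + 5 = 0.
The quadratic formula then gives s = -2 ± 1j.

s = -2 ± j, 1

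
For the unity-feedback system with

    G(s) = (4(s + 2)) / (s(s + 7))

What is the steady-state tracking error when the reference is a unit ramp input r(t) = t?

e_ss = 0.8750

G(s) has one pole at the origin.
This is a Type 1 system. Kv = lim_{s→0} s·G(s) = 8/7.
e_ss = 1/Kv = 1/(8/7) = 7/8 ≈ 0.8750.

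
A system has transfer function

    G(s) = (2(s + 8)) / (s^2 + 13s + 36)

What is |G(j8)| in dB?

|G(j8)|_dB ≈ -13.6 dB

Substitute s = j8: numerator = 16 + j16, denominator = -28 + j104.
|G(j8)| = |16 + j16| / |-28 + j104| = 22.627 / 107.70 ≈ 0.2101.
In decibels: 20·log₁₀(0.2101) ≈ -13.6 dB.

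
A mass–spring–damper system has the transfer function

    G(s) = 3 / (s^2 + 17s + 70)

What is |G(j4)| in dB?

|G(j4)|_dB ≈ -29.2 dB

Substitute s = j4: numerator = 3, denominator = 54 + j68.
|G(j4)| = |3| / |54 + j68| = 3 / 86.833 ≈ 0.03455.
In decibels: 20·log₁₀(0.03455) ≈ -29.2 dB.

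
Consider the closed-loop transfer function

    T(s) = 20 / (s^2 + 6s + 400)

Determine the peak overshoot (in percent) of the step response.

Comparing s^2 + 6s + 400 to s^2 + 2ζωₙs + ωₙ²: ωₙ = 20 rad/s and ζ = 6/(2·20) = 0.15.
%OS = 100·exp(−πζ/√(1−ζ²)) = 100·exp(−π·0.15/√(1−0.15²)) ≈ 62.1%.

%OS ≈ 62.1%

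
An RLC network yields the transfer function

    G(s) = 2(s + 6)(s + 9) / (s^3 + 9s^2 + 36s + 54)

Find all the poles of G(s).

s = -3 + 3j, -3 - 3j, -3

The poles are the roots of the denominator s^3 + 9s^2 + 36s + 54 = 0.
Trying s = -3: the polynomial evaluates to 0, so (s + 3) is a factor.
Dividing out leaves s^2 + 6s + 18 = 0.
The quadratic formula then gives s = -3 ± 3j.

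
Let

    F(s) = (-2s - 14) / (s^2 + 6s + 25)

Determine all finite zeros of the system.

s = -7

Set the numerator to zero: -2s - 14 = 0, i.e. -2·(s + 7) = 0.
So s = -7.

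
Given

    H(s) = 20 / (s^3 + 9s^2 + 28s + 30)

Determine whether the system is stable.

The denominator s^3 + 9s^2 + 28s + 30 factors as (s^2 + 6s + 10)(s + 3), giving poles at s = -3 ± j, -3.
Since all poles lie strictly in the left half-plane, the system is stable.

stable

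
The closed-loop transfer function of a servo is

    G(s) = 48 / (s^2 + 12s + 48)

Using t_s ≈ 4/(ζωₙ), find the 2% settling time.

Comparing s^2 + 12s + 48 to s^2 + 2ζωₙs + ωₙ²: ωₙ = √48 ≈ 6.928 rad/s and ζ = 12/(2·√48) ≈ 0.8660.
ζωₙ = 12/2 = 6, so t_s ≈ 4/(ζωₙ) = 4/6 ≈ 0.6667 s.

t_s ≈ 0.6667 s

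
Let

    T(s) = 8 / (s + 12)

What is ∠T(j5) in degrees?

∠T(j5) ≈ -22.62°

At s = j5: numerator = 8, denominator = 12 + j5.
∠T = ∠num − ∠den = 0° − (22.620°) = -22.62°.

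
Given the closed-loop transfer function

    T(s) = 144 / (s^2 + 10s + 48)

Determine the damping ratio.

Compare the denominator to the standard form s^2 + 2ζωₙs + ωₙ².
ωₙ² = 48, so ωₙ = √48 ≈ 6.928 rad/s.
2ζωₙ = 10, so ζ = 10/(2·√48) ≈ 0.7217.

ζ ≈ 0.7217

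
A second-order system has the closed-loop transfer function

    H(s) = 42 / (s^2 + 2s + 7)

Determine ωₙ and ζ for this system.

Compare the denominator to the standard form s^2 + 2ζωₙs + ωₙ².
ωₙ² = 7, so ωₙ = √7 ≈ 2.646 rad/s.
2ζωₙ = 2, so ζ = 2/(2·√7) ≈ 0.3780.

ωₙ ≈ 2.646 rad/s, ζ ≈ 0.3780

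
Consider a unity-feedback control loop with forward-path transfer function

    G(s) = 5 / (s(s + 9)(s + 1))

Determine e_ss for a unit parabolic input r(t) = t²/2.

e_ss = ∞

G(s) has one pole at the origin.
This is a Type 1 system; Ka = lim_{s→0} s^2·G(s) = 0, so the steady-state error for a parabola input is infinite.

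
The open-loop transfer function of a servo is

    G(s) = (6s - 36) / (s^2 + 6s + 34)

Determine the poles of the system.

s = -3 ± 5j

The poles are the roots of the denominator s^2 + 6s + 34 = 0.
Using the quadratic formula: s = (-6 ± √(-100))/2 = -3 ± 5j.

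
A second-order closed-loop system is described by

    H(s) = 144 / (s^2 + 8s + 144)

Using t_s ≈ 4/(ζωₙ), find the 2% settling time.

Comparing s^2 + 8s + 144 to s^2 + 2ζωₙs + ωₙ²: ωₙ = 12 rad/s and ζ = 8/(2·12) ≈ 0.3333.
ζωₙ = 8/2 = 4, so t_s ≈ 4/(ζωₙ) = 4/4 = 1 s.

t_s ≈ 1 s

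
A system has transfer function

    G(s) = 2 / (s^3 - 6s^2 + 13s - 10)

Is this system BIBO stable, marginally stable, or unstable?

The denominator s^3 - 6s^2 + 13s - 10 factors as (s^2 - 4s + 5)(s - 2), giving poles at s = 2 + j, 2 - j, 2.
Since the pole(s) at s = 2 ± j, 2 lie in the right half-plane, the system is unstable.

unstable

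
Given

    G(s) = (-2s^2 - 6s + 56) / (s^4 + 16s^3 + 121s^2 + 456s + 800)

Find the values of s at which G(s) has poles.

The poles are the roots of the denominator s^4 + 16s^3 + 121s^2 + 456s + 800 = 0.
No real roots exist; factor into two real quadratics: (s^2 + 8s + 32)(s^2 + 8s + 25) = 0.
Each quadratic gives a conjugate pair via the quadratic formula.

s = -4 + 4j, -4 - 4j, -4 + 3j, -4 - 3j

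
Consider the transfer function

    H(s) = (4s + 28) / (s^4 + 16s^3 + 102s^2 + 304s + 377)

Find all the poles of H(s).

s = -3 + 2j, -3 - 2j, -5 + 2j, -5 - 2j

The poles are the roots of the denominator s^4 + 16s^3 + 102s^2 + 304s + 377 = 0.
No real roots exist; factor into two real quadratics: (s^2 + 6s + 13)(s^2 + 10s + 29) = 0.
Each quadratic gives a conjugate pair via the quadratic formula.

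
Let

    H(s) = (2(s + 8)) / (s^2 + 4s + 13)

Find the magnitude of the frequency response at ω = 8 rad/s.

Substitute s = j8: numerator = 16 + j16, denominator = -51 + j32.
|H(j8)| = |16 + j16| / |-51 + j32| = 22.627 / 60.208 ≈ 0.3758.

|H(j8)| ≈ 0.3758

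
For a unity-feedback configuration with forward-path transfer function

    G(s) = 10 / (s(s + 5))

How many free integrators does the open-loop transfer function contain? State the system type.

The denominator has 1 factor of s at the origin (free integrator), so this is a Type 1 system.

Type 1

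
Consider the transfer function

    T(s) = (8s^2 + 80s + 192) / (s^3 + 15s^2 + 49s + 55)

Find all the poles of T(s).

The poles are the roots of the denominator s^3 + 15s^2 + 49s + 55 = 0.
Trying s = -11: the polynomial evaluates to 0, so (s + 11) is a factor.
Dividing out leaves s^2 + 4s + 5 = 0.
The quadratic formula then gives s = -2 ± 1j.

s = -11, -2 ± j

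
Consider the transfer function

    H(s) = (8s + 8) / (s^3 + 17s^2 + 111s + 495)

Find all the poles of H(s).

s = -3 ± 6j, -11

The poles are the roots of the denominator s^3 + 17s^2 + 111s + 495 = 0.
Trying s = -11: the polynomial evaluates to 0, so (s + 11) is a factor.
Dividing out leaves s^2 + 6s + 45 = 0.
The quadratic formula then gives s = -3 ± 6j.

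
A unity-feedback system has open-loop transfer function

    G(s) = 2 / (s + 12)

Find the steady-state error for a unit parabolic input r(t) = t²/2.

e_ss = ∞

G(s) has no poles at the origin.
This is a Type 0 system; Ka = lim_{s→0} s^2·G(s) = 0, so the steady-state error for a parabola input is infinite.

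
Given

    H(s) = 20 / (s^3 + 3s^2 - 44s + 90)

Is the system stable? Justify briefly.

unstable

The denominator s^3 + 3s^2 - 44s + 90 factors as (s + 9)(s^2 - 6s + 10), giving poles at s = -9, 3 ± j.
Since the pole(s) at s = 3 + j, 3 - j lie in the right half-plane, the system is unstable.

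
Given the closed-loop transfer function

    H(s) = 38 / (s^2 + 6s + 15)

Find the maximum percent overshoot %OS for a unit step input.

Comparing s^2 + 6s + 15 to s^2 + 2ζωₙs + ωₙ²: ωₙ = √15 ≈ 3.873 rad/s and ζ = 6/(2·√15) ≈ 0.7746.
%OS = 100·exp(−πζ/√(1−ζ²)) = 100·exp(−π·0.7746/√(1−0.7746²)) ≈ 2.13%.

%OS ≈ 2.13%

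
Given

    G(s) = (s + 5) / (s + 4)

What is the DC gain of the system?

Set s = 0: G(0) = (5) / (4) = 5/4.

G(0) = 5/4 ≈ 1.250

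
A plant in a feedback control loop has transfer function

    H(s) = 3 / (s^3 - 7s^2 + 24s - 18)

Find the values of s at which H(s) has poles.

The poles are the roots of the denominator s^3 - 7s^2 + 24s - 18 = 0.
Trying s = 1: the polynomial evaluates to 0, so (s - 1) is a factor.
Dividing out leaves s^2 - 6s + 18 = 0.
The quadratic formula then gives s = 3 ± 3j.

s = 3 + 3j, 3 - 3j, 1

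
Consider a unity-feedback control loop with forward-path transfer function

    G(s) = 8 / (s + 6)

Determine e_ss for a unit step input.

e_ss = 0.4286

G(s) has no poles at the origin.
This is a Type 0 system. Kp = lim_{s→0} G(s) = 8/6 = 4/3.
e_ss = 1/(1 + Kp) = 1/(1 + 4/3) = 3/7 ≈ 0.4286.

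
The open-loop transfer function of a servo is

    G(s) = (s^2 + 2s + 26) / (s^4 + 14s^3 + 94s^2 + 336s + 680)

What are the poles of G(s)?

s = -2 ± 4j, -5 ± 3j

The poles are the roots of the denominator s^4 + 14s^3 + 94s^2 + 336s + 680 = 0.
No real roots exist; factor into two real quadratics: (s^2 + 4s + 20)(s^2 + 10s + 34) = 0.
Each quadratic gives a conjugate pair via the quadratic formula.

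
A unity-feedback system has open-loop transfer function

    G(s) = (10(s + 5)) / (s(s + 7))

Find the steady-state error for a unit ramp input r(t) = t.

e_ss = 0.1400

G(s) has one pole at the origin.
This is a Type 1 system. Kv = lim_{s→0} s·G(s) = 50/7.
e_ss = 1/Kv = 1/(50/7) = 7/50 ≈ 0.1400.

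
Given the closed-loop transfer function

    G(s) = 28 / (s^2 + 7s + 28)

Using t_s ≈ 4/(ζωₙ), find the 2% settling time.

t_s ≈ 1.143 s

Comparing s^2 + 7s + 28 to s^2 + 2ζωₙs + ωₙ²: ωₙ = √28 ≈ 5.292 rad/s and ζ = 7/(2·√28) ≈ 0.6614.
ζωₙ = 7/2 = 3.5, so t_s ≈ 4/(ζωₙ) = 4/3.5 ≈ 1.143 s.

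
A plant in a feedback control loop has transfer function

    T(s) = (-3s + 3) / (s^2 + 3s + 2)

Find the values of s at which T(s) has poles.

s = -2, -1

The poles are the roots of the denominator s^2 + 3s + 2 = 0.
Factoring: (s + 2)(s + 1) = 0, so s = -2 and s = -1.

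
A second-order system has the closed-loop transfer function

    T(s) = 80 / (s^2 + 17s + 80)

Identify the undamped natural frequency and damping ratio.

ωₙ ≈ 8.944 rad/s, ζ ≈ 0.9503

Compare the denominator to the standard form s^2 + 2ζωₙs + ωₙ².
ωₙ² = 80, so ωₙ = √80 ≈ 8.944 rad/s.
2ζωₙ = 17, so ζ = 17/(2·√80) ≈ 0.9503.
With ζ = 0.9503 the response is underdamped.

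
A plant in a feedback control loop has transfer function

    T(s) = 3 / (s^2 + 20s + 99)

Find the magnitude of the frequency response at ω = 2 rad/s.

|T(j2)| ≈ 0.02910

Substitute s = j2: numerator = 3, denominator = 95 + j40.
|T(j2)| = |3| / |95 + j40| = 3 / 103.08 ≈ 0.02910.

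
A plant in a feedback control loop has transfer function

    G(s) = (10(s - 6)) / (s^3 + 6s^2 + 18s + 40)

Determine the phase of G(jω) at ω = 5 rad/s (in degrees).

At s = j5: numerator = -60 + j50, denominator = -110 - j35.
∠G = ∠num − ∠den = 140.19° − (-162.35°) = 302.5°, which wraps to -57.46°.

∠G(j5) ≈ -57.46°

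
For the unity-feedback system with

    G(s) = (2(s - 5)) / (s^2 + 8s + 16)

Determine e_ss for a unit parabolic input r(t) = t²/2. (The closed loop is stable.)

G(s) has no poles at the origin.
This is a Type 0 system; Ka = lim_{s→0} s^2·G(s) = 0, so the steady-state error for a parabola input is infinite.

e_ss = ∞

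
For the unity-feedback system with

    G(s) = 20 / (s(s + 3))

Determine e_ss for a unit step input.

G(s) has one pole at the origin.
This is a Type 1 system; for a step input the steady-state error is zero.

e_ss = 0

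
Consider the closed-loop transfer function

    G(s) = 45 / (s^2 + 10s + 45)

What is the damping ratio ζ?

Compare the denominator to the standard form s^2 + 2ζωₙs + ωₙ².
ωₙ² = 45, so ωₙ = √45 ≈ 6.708 rad/s.
2ζωₙ = 10, so ζ = 10/(2·√45) ≈ 0.7454.
With ζ = 0.7454 the response is underdamped.

ζ ≈ 0.7454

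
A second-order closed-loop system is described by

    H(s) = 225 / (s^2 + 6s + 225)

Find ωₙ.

Compare the denominator to the standard form s^2 + 2ζωₙs + ωₙ².
ωₙ² = 225, so ωₙ = 15 rad/s.

ωₙ = 15 rad/s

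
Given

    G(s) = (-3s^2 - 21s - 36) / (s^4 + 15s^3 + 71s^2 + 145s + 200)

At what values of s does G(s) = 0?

s = -3, -4

Set the numerator to zero: -3s^2 - 21s - 36 = 0, i.e. -3·(s^2 + 7s + 12) = 0.
Factoring: (s + 3)(s + 4) = 0.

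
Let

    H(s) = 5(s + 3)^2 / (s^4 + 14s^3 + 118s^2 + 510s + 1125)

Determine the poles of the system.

s = -3 + 6j, -3 - 6j, -4 + 3j, -4 - 3j

The poles are the roots of the denominator s^4 + 14s^3 + 118s^2 + 510s + 1125 = 0.
No real roots exist; factor into two real quadratics: (s^2 + 6s + 45)(s^2 + 8s + 25) = 0.
Each quadratic gives a conjugate pair via the quadratic formula.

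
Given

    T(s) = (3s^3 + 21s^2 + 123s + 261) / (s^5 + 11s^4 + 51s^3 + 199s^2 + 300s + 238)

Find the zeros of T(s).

s = -3, -2 + 5j, -2 - 5j

Set the numerator to zero: 3s^3 + 21s^2 + 123s + 261 = 0, i.e. 3·(s^3 + 7s^2 + 41s + 87) = 0.
Factoring: (s + 3)(s^2 + 4s + 29) = 0.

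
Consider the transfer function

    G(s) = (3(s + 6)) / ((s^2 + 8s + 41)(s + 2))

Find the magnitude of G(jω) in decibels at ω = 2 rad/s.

|G(j2)|_dB ≈ -15.6 dB

Substitute s = j2: numerator = 18 + j6, denominator = 42 + j106.
|G(j2)| = |18 + j6| / |42 + j106| = 18.974 / 114.02 ≈ 0.1664.
In decibels: 20·log₁₀(0.1664) ≈ -15.6 dB.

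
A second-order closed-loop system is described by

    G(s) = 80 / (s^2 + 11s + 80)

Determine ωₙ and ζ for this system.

ωₙ ≈ 8.944 rad/s, ζ ≈ 0.6149

Compare the denominator to the standard form s^2 + 2ζωₙs + ωₙ².
ωₙ² = 80, so ωₙ = √80 ≈ 8.944 rad/s.
2ζωₙ = 11, so ζ = 11/(2·√80) ≈ 0.6149.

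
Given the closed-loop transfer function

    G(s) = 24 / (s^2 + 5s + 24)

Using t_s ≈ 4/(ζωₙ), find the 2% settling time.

Comparing s^2 + 5s + 24 to s^2 + 2ζωₙs + ωₙ²: ωₙ = √24 ≈ 4.899 rad/s and ζ = 5/(2·√24) ≈ 0.5103.
ζωₙ = 5/2 = 2.5, so t_s ≈ 4/(ζωₙ) = 4/2.5 = 1.600 s.

t_s ≈ 1.600 s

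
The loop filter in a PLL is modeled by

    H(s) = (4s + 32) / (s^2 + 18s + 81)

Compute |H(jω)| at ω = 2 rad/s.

|H(j2)| ≈ 0.3881

Substitute s = j2: numerator = 32 + j8, denominator = 77 + j36.
|H(j2)| = |32 + j8| / |77 + j36| = 32.985 / 85 ≈ 0.3881.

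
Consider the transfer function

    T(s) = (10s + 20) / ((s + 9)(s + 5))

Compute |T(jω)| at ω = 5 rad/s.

Substitute s = j5: numerator = 20 + j50, denominator = 20 + j70.
|T(j5)| = |20 + j50| / |20 + j70| = 53.852 / 72.801 ≈ 0.7397.

|T(j5)| ≈ 0.7397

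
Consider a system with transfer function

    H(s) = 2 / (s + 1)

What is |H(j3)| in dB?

Substitute s = j3: numerator = 2, denominator = 1 + j3.
|H(j3)| = |2| / |1 + j3| = 2 / 3.1623 ≈ 0.6325.
In decibels: 20·log₁₀(0.6325) ≈ -3.98 dB.

|H(j3)|_dB ≈ -3.98 dB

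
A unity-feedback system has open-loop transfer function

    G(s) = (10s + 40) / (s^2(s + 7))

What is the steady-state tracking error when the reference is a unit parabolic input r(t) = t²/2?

e_ss = 0.1750

G(s) has 2 poles at the origin.
This is a Type 2 system. Ka = lim_{s→0} s^2·G(s) = 40/7.
e_ss = 1/Ka = 1/(40/7) = 7/40 ≈ 0.1750.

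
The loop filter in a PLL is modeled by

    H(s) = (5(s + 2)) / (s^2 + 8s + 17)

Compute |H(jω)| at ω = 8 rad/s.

|H(j8)| ≈ 0.5193

Substitute s = j8: numerator = 10 + j40, denominator = -47 + j64.
|H(j8)| = |10 + j40| / |-47 + j64| = 41.231 / 79.404 ≈ 0.5193.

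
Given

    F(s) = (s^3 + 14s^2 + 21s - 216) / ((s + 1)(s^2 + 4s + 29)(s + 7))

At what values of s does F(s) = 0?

s = -8, -9, 3

Set the numerator to zero: s^3 + 14s^2 + 21s - 216 = 0.
Factoring: (s + 8)(s + 9)(s - 3) = 0.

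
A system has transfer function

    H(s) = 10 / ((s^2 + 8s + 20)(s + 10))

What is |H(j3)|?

|H(j3)| ≈ 0.03628

Substitute s = j3: numerator = 10, denominator = 38 + j273.
|H(j3)| = |10| / |38 + j273| = 10 / 275.63 ≈ 0.03628.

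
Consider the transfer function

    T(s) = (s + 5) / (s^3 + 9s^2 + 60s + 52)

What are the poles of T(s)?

The poles are the roots of the denominator s^3 + 9s^2 + 60s + 52 = 0.
Trying s = -1: the polynomial evaluates to 0, so (s + 1) is a factor.
Dividing out leaves s^2 + 8s + 52 = 0.
The quadratic formula then gives s = -4 ± 6j.

s = -4 + 6j, -4 - 6j, -1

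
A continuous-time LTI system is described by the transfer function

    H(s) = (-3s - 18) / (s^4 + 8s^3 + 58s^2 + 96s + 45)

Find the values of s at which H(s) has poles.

s = -1, -1, -3 ± 6j

The poles are the roots of the denominator s^4 + 8s^3 + 58s^2 + 96s + 45 = 0.
Trying s = -1: the polynomial evaluates to 0, so (s + 1) is a factor.
Dividing out leaves s^3 + 7s^2 + 51s + 45 = 0.
This factors further as (s + 1)(s^2 + 6s + 45) = 0.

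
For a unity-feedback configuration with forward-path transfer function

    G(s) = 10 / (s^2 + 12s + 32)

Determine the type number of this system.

Type 0

The denominator has no factor of s at the origin — no free integrator — so this is a Type 0 system.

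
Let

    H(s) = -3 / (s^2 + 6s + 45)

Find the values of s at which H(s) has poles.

s = -3 + 6j, -3 - 6j

The poles are the roots of the denominator s^2 + 6s + 45 = 0.
Using the quadratic formula: s = (-6 ± √(-144))/2 = -3 ± 6j.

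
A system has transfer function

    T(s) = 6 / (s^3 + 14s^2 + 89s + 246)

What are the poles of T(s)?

The poles are the roots of the denominator s^3 + 14s^2 + 89s + 246 = 0.
Trying s = -6: the polynomial evaluates to 0, so (s + 6) is a factor.
Dividing out leaves s^2 + 8s + 41 = 0.
The quadratic formula then gives s = -4 ± 5j.

s = -6, -4 + 5j, -4 - 5j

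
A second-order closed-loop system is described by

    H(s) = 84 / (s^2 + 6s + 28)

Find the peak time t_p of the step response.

t_p ≈ 0.7207 s

Comparing s^2 + 6s + 28 to s^2 + 2ζωₙs + ωₙ²: ωₙ = √28 ≈ 5.292 rad/s and ζ = 6/(2·√28) ≈ 0.5669.
ζωₙ = 6/2 = 3, so ω_d = ωₙ√(1−ζ²) = √(ωₙ² − (ζωₙ)²) = √(28 − 3²) = √19 ≈ 4.359 rad/s.
t_p = π/ω_d = π/4.359 ≈ 0.7207 s.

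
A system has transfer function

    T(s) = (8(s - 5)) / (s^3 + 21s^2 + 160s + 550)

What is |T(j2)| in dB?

|T(j2)|_dB ≈ -22.3 dB

Substitute s = j2: numerator = -40 + j16, denominator = 466 + j312.
|T(j2)| = |-40 + j16| / |466 + j312| = 43.081 / 560.80 ≈ 0.07682.
In decibels: 20·log₁₀(0.07682) ≈ -22.3 dB.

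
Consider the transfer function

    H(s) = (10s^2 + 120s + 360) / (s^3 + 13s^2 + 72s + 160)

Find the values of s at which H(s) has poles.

The poles are the roots of the denominator s^3 + 13s^2 + 72s + 160 = 0.
Trying s = -5: the polynomial evaluates to 0, so (s + 5) is a factor.
Dividing out leaves s^2 + 8s + 32 = 0.
The quadratic formula then gives s = -4 ± 4j.

s = -4 ± 4j, -5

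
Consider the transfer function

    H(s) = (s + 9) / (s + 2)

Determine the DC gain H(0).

Set s = 0: H(0) = (9) / (2) = 9/2.

H(0) = 9/2 ≈ 4.500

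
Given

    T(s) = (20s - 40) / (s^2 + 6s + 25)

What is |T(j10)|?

|T(j10)| ≈ 2.124

Substitute s = j10: numerator = -40 + j200, denominator = -75 + j60.
|T(j10)| = |-40 + j200| / |-75 + j60| = 203.96 / 96.047 ≈ 2.124.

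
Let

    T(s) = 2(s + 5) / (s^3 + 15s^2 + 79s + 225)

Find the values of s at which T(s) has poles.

The poles are the roots of the denominator s^3 + 15s^2 + 79s + 225 = 0.
Trying s = -9: the polynomial evaluates to 0, so (s + 9) is a factor.
Dividing out leaves s^2 + 6s + 25 = 0.
The quadratic formula then gives s = -3 ± 4j.

s = -3 + 4j, -3 - 4j, -9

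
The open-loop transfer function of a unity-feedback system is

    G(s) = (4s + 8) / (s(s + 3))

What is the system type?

Type 1

The denominator has 1 factor of s at the origin (free integrator), so this is a Type 1 system.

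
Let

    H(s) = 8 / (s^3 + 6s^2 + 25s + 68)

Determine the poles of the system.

The poles are the roots of the denominator s^3 + 6s^2 + 25s + 68 = 0.
Trying s = -4: the polynomial evaluates to 0, so (s + 4) is a factor.
Dividing out leaves s^2 + 2s + 17 = 0.
The quadratic formula then gives s = -1 ± 4j.

s = -1 ± 4j, -4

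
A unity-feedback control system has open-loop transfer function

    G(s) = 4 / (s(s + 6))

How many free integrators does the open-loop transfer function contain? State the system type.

Type 1

The denominator has 1 factor of s at the origin (free integrator), so this is a Type 1 system.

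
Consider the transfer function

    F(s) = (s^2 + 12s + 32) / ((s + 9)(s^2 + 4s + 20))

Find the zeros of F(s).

Set the numerator to zero: s^2 + 12s + 32 = 0.
Factoring: (s + 4)(s + 8) = 0.

s = -4, -8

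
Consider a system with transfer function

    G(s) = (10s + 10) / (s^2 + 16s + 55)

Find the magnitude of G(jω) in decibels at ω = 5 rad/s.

|G(j5)|_dB ≈ -4.48 dB

Substitute s = j5: numerator = 10 + j50, denominator = 30 + j80.
|G(j5)| = |10 + j50| / |30 + j80| = 50.990 / 85.440 ≈ 0.5968.
In decibels: 20·log₁₀(0.5968) ≈ -4.48 dB.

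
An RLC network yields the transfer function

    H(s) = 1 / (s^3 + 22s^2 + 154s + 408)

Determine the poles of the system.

s = -5 + 3j, -5 - 3j, -12

The poles are the roots of the denominator s^3 + 22s^2 + 154s + 408 = 0.
Trying s = -12: the polynomial evaluates to 0, so (s + 12) is a factor.
Dividing out leaves s^2 + 10s + 34 = 0.
The quadratic formula then gives s = -5 ± 3j.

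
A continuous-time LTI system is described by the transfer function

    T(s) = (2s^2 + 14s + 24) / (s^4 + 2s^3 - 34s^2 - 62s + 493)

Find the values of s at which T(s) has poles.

The poles are the roots of the denominator s^4 + 2s^3 - 34s^2 - 62s + 493 = 0.
No real roots exist; factor into two real quadratics: (s^2 - 8s + 17)(s^2 + 10s + 29) = 0.
Each quadratic gives a conjugate pair via the quadratic formula.

s = 4 ± j, -5 ± 2j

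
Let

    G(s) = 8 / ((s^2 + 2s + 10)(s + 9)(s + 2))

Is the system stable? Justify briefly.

The poles can be read from the denominator factors: s = -1 ± 3j, -9, -2.
Since all poles lie strictly in the left half-plane, the system is stable.

stable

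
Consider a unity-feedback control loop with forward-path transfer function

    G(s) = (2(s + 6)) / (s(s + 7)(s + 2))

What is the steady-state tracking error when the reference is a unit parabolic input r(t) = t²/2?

G(s) has one pole at the origin.
This is a Type 1 system; Ka = lim_{s→0} s^2·G(s) = 0, so the steady-state error for a parabola input is infinite.

e_ss = ∞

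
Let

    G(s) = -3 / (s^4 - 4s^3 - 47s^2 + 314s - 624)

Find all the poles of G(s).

The poles are the roots of the denominator s^4 - 4s^3 - 47s^2 + 314s - 624 = 0.
Trying s = -8: the polynomial evaluates to 0, so (s + 8) is a factor.
Dividing out leaves s^3 - 12s^2 + 49s - 78 = 0.
This factors further as (s^2 - 6s + 13)(s - 6) = 0.

s = 3 ± 2j, -8, 6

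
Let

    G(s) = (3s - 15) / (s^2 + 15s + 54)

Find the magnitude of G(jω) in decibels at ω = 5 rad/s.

Substitute s = j5: numerator = -15 + j15, denominator = 29 + j75.
|G(j5)| = |-15 + j15| / |29 + j75| = 21.213 / 80.411 ≈ 0.2638.
In decibels: 20·log₁₀(0.2638) ≈ -11.6 dB.

|G(j5)|_dB ≈ -11.6 dB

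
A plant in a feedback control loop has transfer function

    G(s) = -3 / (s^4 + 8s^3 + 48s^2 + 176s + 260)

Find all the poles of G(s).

s = -3 ± j, -1 ± 5j

The poles are the roots of the denominator s^4 + 8s^3 + 48s^2 + 176s + 260 = 0.
No real roots exist; factor into two real quadratics: (s^2 + 6s + 10)(s^2 + 2s + 26) = 0.
Each quadratic gives a conjugate pair via the quadratic formula.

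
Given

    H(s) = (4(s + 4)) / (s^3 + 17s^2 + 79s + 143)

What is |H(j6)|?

Substitute s = j6: numerator = 16 + j24, denominator = -469 + j258.
|H(j6)| = |16 + j24| / |-469 + j258| = 28.844 / 535.28 ≈ 0.05389.

|H(j6)| ≈ 0.05389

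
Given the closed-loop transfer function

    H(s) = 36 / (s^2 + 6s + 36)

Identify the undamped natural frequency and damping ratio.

ωₙ = 6 rad/s, ζ = 0.5

Compare the denominator to the standard form s^2 + 2ζωₙs + ωₙ².
ωₙ² = 36, so ωₙ = 6 rad/s.
2ζωₙ = 6, so ζ = 6/(2·6) = 0.5.
With ζ = 0.5 the response is underdamped.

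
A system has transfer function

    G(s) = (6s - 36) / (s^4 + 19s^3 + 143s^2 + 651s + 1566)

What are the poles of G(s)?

s = -2 ± 5j, -6, -9

The poles are the roots of the denominator s^4 + 19s^3 + 143s^2 + 651s + 1566 = 0.
Trying s = -6: the polynomial evaluates to 0, so (s + 6) is a factor.
Dividing out leaves s^3 + 13s^2 + 65s + 261 = 0.
This factors further as (s^2 + 4s + 29)(s + 9) = 0.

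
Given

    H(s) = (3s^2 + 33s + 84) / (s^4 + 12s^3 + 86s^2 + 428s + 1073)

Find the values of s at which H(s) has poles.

s = -5 + 2j, -5 - 2j, -1 + 6j, -1 - 6j

The poles are the roots of the denominator s^4 + 12s^3 + 86s^2 + 428s + 1073 = 0.
No real roots exist; factor into two real quadratics: (s^2 + 10s + 29)(s^2 + 2s + 37) = 0.
Each quadratic gives a conjugate pair via the quadratic formula.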